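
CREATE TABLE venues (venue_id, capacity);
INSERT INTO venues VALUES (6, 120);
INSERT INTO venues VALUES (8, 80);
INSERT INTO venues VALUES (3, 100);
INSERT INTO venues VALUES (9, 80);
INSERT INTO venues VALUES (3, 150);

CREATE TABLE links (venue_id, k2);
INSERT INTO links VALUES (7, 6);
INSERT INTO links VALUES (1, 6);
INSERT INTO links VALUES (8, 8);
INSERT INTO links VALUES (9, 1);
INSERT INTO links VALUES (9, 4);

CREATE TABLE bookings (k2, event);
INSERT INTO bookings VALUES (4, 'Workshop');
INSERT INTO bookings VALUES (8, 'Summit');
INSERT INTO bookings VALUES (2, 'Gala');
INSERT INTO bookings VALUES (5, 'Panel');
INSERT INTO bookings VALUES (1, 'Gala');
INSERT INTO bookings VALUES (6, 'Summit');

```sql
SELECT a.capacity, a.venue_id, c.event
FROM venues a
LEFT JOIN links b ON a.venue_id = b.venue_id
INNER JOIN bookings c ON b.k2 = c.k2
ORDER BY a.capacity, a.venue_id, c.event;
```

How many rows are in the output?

Step 1 — a LEFT JOIN b on venue_id → 6 row(s).
Then INNER JOIN `bookings c` on k2: keep only rows whose b.k2 appears in c.
Result: 3 row(s).

3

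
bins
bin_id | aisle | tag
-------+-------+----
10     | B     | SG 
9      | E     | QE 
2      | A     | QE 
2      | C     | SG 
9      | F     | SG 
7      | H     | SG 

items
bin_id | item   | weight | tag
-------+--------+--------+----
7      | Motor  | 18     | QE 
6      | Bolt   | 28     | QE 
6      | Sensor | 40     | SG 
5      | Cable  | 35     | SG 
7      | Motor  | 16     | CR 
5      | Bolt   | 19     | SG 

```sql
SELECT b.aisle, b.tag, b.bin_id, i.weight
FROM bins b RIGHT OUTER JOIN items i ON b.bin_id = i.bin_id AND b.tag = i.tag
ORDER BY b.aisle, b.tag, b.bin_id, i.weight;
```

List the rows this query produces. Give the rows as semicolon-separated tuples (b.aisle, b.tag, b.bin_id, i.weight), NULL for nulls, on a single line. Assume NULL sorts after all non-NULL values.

(NULL, NULL, NULL, 16); (NULL, NULL, NULL, 18); (NULL, NULL, NULL, 19); (NULL, NULL, NULL, 28); (NULL, NULL, NULL, 35); (NULL, NULL, NULL, 40)

RIGHT JOIN keeps every row from `items`; unmatched rows get NULL for `bins`'s columns.
Matching on b.bin_id = i.bin_id AND b.tag = i.tag.
Matched pairs: 0; unmatched i rows kept: 6.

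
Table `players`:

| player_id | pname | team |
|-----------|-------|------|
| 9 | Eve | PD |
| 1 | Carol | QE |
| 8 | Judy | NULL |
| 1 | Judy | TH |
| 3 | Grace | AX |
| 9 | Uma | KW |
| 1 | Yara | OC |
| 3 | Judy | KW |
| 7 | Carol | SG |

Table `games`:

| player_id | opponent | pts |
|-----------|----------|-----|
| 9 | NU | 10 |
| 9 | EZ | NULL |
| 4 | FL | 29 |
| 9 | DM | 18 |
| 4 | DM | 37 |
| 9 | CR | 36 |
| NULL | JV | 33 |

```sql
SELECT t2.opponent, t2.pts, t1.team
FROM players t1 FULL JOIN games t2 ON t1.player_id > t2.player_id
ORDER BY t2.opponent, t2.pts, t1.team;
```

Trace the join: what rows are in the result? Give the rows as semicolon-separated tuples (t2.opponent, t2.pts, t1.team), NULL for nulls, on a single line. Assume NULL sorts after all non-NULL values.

(CR, 36, NULL); (DM, 18, NULL); (DM, 37, KW); (DM, 37, PD); (DM, 37, SG); (DM, 37, NULL); (EZ, NULL, NULL); (FL, 29, KW); (FL, 29, PD); (FL, 29, SG); (FL, 29, NULL); (JV, 33, NULL); (NU, 10, NULL); (NULL, NULL, AX); (NULL, NULL, KW); (NULL, NULL, OC); (NULL, NULL, QE); (NULL, NULL, TH)

FULL OUTER JOIN keeps every row from both sides; unmatched rows get NULL for the other side's columns.
Matching on t1.player_id > t2.player_id. A NULL in a compared column never satisfies the condition.
- t1 row (player_id=9): matches 2 t2 row(s) → 2 output row(s).
- t1 row (player_id=1): no match → kept, t2 columns NULL.
- t1 row (player_id=8): matches 2 t2 row(s) → 2 output row(s).
- t1 row (player_id=1): no match → kept, t2 columns NULL.
- t1 row (player_id=3): no match → kept, t2 columns NULL.
- t1 row (player_id=9): matches 2 t2 row(s) → 2 output row(s).
- t1 row (player_id=1): no match → kept, t2 columns NULL.
- t1 row (player_id=3): no match → kept, t2 columns NULL.
- t1 row (player_id=7): matches 2 t2 row(s) → 2 output row(s).
- 5 row(s) from t2 found no t1 partner → padded with NULL.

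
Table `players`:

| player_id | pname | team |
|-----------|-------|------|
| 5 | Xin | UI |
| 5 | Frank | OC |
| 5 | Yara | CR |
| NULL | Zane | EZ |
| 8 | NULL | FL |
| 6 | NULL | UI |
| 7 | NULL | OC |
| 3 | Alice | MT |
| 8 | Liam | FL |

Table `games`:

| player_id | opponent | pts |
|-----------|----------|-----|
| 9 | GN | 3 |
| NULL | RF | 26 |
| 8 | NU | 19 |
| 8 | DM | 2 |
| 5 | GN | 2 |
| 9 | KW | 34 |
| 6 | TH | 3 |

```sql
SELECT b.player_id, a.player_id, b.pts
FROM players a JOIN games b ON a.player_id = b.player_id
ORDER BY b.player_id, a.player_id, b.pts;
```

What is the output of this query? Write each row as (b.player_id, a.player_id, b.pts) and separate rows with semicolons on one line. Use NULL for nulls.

INNER JOIN keeps only pairs where the ON condition holds.
Matching on a.player_id = b.player_id. A NULL in a compared column never satisfies the condition.
- a[0] player_id=5 → 1 match(es) in b → 1 row(s).
- a[1] player_id=5 → 1 match(es) in b → 1 row(s).
- a[2] player_id=5 → 1 match(es) in b → 1 row(s).
- a[3] player_id=NULL → no match; dropped.
- a[4] player_id=8 → 2 match(es) in b → 2 row(s).
- a[5] player_id=6 → 1 match(es) in b → 1 row(s).
- a[6] player_id=7 → no match; dropped.
- a[7] player_id=3 → no match; dropped.
- a[8] player_id=8 → 2 match(es) in b → 2 row(s).
After projecting and ordering:
b.player_id | a.player_id | b.pts
5 | 5 | 2
5 | 5 | 2
5 | 5 | 2
6 | 6 | 3
8 | 8 | 2
8 | 8 | 2
8 | 8 | 19
8 | 8 | 19

(5, 5, 2); (5, 5, 2); (5, 5, 2); (6, 6, 3); (8, 8, 2); (8, 8, 2); (8, 8, 19); (8, 8, 19)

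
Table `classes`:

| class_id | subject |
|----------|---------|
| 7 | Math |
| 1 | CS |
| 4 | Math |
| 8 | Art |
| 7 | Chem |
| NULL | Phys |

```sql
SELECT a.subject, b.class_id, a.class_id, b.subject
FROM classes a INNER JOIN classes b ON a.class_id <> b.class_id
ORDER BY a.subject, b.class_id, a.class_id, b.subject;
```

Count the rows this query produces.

INNER JOIN keeps only pairs where the ON condition holds.
Matching on a.class_id <> b.class_id. A NULL in a compared column never satisfies the condition.
- a (class_id=7) pairs with 3 row(s) of b.
- a (class_id=1) pairs with 4 row(s) of b.
- a (class_id=4) pairs with 4 row(s) of b.
- a (class_id=8) pairs with 4 row(s) of b.
- a (class_id=7) pairs with 3 row(s) of b.
- a (class_id=NULL) has no partner → excluded.
Total: 18 rows.

18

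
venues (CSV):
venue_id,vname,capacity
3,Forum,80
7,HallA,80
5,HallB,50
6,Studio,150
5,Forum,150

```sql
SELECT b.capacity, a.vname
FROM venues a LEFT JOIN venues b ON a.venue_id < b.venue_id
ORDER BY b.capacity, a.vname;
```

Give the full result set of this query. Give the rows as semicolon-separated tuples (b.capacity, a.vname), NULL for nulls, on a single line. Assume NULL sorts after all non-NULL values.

(50, Forum); (80, Forum); (80, Forum); (80, HallB); (80, Studio); (150, Forum); (150, Forum); (150, Forum); (150, HallB); (NULL, HallA)

LEFT JOIN keeps every row from `venues a`; unmatched rows get NULL for `venues b`'s columns.
Matching on a.venue_id < b.venue_id.
- a[0] venue_id=3 → 4 match(es) in b → 4 row(s).
- a[1] venue_id=7 → no match; kept with NULLs on the b side.
- a[2] venue_id=5 → 2 match(es) in b → 2 row(s).
- a[3] venue_id=6 → 1 match(es) in b → 1 row(s).
- a[4] venue_id=5 → 2 match(es) in b → 2 row(s).
After projecting and ordering:
b.capacity | a.vname
50 | Forum
80 | Forum
80 | Forum
80 | HallB
80 | Studio
150 | Forum
150 | Forum
150 | Forum
150 | HallB
NULL | HallA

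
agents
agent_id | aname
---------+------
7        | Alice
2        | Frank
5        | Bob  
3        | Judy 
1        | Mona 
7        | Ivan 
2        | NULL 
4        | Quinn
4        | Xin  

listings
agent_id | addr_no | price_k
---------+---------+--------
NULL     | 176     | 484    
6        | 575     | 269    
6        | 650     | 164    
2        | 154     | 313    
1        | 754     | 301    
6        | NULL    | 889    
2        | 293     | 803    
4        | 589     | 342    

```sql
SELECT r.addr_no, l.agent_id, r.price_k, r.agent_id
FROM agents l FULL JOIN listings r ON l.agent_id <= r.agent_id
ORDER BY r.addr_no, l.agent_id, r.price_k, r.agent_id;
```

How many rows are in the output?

37

FULL OUTER JOIN keeps every row from both sides; unmatched rows get NULL for the other side's columns.
Matching on l.agent_id <= r.agent_id. A NULL in a compared column never satisfies the condition.
Matched pairs: 34; unmatched l rows kept: 2; unmatched r rows kept: 1.
Total: 34 matched + 3 padded = 37 rows.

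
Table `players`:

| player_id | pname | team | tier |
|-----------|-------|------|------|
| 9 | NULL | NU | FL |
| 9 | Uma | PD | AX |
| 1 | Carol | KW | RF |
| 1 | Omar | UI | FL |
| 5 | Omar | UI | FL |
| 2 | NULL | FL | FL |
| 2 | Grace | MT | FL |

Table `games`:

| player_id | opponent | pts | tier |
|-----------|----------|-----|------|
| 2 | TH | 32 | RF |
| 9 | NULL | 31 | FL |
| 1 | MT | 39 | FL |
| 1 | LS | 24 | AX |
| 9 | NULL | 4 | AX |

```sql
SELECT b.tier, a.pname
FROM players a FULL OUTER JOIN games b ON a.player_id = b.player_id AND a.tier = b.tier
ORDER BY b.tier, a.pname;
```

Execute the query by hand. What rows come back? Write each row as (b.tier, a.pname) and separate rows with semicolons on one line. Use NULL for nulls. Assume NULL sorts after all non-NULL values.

FULL OUTER JOIN keeps every row from both sides; unmatched rows get NULL for the other side's columns.
Matching on a.player_id = b.player_id AND a.tier = b.tier.
- player_id=9, tier=FL: 1 matching b row(s), so 1 row(s) emitted.
- player_id=9, tier=AX: 1 matching b row(s), so 1 row(s) emitted.
- player_id=1, tier=RF: no b row matches, row kept with b columns NULL.
- player_id=1, tier=FL: 1 matching b row(s), so 1 row(s) emitted.
- player_id=5, tier=FL: no b row matches, row kept with b columns NULL.
- player_id=2, tier=FL: no b row matches, row kept with b columns NULL.
- player_id=2, tier=FL: no b row matches, row kept with b columns NULL.
- 2 row(s) from b found no a partner → padded with NULL.
After projecting and ordering:
b.tier | a.pname
AX | Uma
AX | NULL
FL | Omar
FL | NULL
RF | NULL
NULL | Carol
NULL | Grace
NULL | Omar
NULL | NULL

(AX, Uma); (AX, NULL); (FL, Omar); (FL, NULL); (RF, NULL); (NULL, Carol); (NULL, Grace); (NULL, Omar); (NULL, NULL)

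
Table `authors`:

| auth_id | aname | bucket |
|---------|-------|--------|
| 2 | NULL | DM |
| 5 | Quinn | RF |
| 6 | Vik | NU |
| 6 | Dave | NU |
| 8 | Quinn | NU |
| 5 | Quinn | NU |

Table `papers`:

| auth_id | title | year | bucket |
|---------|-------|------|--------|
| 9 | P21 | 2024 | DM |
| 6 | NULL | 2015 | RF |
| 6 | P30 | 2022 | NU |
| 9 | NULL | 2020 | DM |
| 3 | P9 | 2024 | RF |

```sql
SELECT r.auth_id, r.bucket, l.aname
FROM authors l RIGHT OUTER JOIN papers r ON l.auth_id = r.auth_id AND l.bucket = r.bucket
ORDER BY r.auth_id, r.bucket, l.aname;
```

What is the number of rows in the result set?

RIGHT JOIN keeps every row from `papers`; unmatched rows get NULL for `authors`'s columns.
Matching on l.auth_id = r.auth_id AND l.bucket = r.bucket.
Matched pairs: 2; unmatched r rows kept: 4.
Total: 2 matched + 4 padded = 6 rows.

6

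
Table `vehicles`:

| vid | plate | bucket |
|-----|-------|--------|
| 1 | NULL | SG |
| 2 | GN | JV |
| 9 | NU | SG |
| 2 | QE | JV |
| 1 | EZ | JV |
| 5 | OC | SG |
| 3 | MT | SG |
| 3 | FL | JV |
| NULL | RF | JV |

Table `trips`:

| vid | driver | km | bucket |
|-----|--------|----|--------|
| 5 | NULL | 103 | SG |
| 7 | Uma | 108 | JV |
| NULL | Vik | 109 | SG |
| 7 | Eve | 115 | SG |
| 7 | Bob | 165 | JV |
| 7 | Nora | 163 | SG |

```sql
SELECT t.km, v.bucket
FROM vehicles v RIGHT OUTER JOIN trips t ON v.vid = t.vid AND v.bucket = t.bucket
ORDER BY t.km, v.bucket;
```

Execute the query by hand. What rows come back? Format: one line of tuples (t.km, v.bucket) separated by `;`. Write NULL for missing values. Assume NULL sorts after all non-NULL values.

(103, SG); (108, NULL); (109, NULL); (115, NULL); (163, NULL); (165, NULL)

RIGHT JOIN keeps every row from `trips`; unmatched rows get NULL for `vehicles`'s columns.
Matching on v.vid = t.vid AND v.bucket = t.bucket. A NULL in a compared column never satisfies the condition.
Matched pairs: 1; unmatched t rows kept: 5.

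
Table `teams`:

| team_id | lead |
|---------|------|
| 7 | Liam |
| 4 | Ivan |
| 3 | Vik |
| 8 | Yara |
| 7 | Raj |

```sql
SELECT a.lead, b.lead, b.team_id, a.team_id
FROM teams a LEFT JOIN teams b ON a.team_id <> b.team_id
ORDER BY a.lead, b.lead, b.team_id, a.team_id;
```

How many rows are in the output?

18

LEFT JOIN keeps every row from `teams a`; unmatched rows get NULL for `teams b`'s columns.
Matching on a.team_id <> b.team_id.
- a row (team_id=7): matches 3 b row(s) → 3 output row(s).
- a row (team_id=4): matches 4 b row(s) → 4 output row(s).
- a row (team_id=3): matches 4 b row(s) → 4 output row(s).
- a row (team_id=8): matches 4 b row(s) → 4 output row(s).
- a row (team_id=7): matches 3 b row(s) → 3 output row(s).
Total: 18 rows.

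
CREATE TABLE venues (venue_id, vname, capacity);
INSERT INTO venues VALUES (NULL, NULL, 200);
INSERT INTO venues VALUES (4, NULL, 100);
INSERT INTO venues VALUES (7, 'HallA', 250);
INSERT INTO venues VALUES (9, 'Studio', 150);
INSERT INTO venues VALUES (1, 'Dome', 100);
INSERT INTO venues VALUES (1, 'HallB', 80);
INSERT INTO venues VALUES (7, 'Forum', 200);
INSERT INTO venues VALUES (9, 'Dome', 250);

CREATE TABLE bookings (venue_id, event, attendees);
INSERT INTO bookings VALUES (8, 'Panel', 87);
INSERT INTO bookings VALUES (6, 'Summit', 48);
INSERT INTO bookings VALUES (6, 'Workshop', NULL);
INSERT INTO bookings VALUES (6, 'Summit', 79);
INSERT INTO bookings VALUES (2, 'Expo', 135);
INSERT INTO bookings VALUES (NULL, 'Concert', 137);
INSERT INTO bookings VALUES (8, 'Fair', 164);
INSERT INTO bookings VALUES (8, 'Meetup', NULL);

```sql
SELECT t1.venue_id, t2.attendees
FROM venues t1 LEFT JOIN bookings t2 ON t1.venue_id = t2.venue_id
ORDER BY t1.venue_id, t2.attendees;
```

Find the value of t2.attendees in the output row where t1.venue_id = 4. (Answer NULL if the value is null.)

NULL

LEFT JOIN keeps every row from `venues`; unmatched rows get NULL for `bookings`'s columns.
Matching on t1.venue_id = t2.venue_id. A NULL in a compared column never satisfies the condition.
Matched pairs: 0; unmatched t1 rows kept: 8.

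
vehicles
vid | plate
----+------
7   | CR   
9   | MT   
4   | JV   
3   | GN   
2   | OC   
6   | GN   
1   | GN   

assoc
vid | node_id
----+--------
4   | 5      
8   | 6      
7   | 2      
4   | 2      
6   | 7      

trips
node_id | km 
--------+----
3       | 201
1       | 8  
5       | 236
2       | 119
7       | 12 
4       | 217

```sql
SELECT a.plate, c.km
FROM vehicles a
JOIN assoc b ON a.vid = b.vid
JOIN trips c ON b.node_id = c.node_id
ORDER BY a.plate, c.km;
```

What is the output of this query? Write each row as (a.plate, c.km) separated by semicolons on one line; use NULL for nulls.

Evaluate left to right. First `vehicles a INNER JOIN assoc b` on vid: 4 row(s).
Then INNER JOIN `trips c` on node_id: keep only rows whose b.node_id appears in c.

(CR, 119); (GN, 12); (JV, 119); (JV, 236)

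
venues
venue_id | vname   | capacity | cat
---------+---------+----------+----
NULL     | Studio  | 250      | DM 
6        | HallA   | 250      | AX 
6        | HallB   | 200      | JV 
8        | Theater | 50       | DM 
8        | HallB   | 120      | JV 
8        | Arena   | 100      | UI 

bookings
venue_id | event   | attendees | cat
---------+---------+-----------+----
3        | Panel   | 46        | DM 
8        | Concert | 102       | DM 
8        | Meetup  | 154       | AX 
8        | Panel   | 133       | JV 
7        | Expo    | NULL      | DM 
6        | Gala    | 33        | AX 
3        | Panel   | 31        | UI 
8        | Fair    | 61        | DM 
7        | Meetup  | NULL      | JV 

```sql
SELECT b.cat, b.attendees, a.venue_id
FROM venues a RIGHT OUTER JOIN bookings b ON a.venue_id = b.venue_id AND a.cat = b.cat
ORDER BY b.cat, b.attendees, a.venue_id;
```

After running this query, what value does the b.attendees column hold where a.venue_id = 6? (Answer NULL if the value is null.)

33

RIGHT JOIN keeps every row from `bookings`; unmatched rows get NULL for `venues`'s columns.
Matching on a.venue_id = b.venue_id AND a.cat = b.cat. A NULL in a compared column never satisfies the condition.
- venue_id=NULL, cat=DM: no matching b row.
- venue_id=6, cat=AX: 1 matching b row(s), so 1 row(s) emitted.
- venue_id=6, cat=JV: no matching b row.
- venue_id=8, cat=DM: 2 matching b row(s), so 2 row(s) emitted.
- venue_id=8, cat=JV: 1 matching b row(s), so 1 row(s) emitted.
- venue_id=8, cat=UI: no matching b row.
- plus 5 unmatched b row(s), each kept with NULL a columns.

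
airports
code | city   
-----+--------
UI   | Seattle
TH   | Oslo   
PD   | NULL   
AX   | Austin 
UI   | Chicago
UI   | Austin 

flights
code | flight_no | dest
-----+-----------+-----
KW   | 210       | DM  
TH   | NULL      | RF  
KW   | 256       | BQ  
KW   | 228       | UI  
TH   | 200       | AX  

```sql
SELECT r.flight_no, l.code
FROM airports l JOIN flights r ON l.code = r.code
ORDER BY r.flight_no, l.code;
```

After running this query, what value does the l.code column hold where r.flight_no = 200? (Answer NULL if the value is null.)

TH

INNER JOIN keeps only pairs where the ON condition holds.
Matching on l.code = r.code.
- l (code=UI) has no partner → excluded.
- l (code=TH) pairs with 2 row(s) of r.
- l (code=PD) has no partner → excluded.
- l (code=AX) has no partner → excluded.
- l (code=UI) has no partner → excluded.
- l (code=UI) has no partner → excluded.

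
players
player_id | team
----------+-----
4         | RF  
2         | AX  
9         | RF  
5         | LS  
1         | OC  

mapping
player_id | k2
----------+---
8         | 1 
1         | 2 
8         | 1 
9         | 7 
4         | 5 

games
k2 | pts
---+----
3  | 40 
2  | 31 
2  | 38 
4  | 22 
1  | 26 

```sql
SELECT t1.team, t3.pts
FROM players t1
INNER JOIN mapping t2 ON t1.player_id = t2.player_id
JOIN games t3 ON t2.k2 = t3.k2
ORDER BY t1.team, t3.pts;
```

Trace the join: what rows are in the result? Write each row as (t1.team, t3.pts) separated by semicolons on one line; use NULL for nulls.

(OC, 31); (OC, 38)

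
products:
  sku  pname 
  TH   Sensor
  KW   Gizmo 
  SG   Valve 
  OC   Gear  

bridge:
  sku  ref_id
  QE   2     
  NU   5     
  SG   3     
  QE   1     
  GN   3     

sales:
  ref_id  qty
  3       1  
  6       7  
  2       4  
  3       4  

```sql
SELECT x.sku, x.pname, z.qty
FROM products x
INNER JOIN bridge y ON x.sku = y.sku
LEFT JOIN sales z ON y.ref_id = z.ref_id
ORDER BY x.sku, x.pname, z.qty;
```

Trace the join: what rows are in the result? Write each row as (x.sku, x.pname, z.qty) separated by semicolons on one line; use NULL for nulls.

(SG, Valve, 1); (SG, Valve, 4)

Evaluate left to right. First `products x INNER JOIN bridge y` on sku: 1 row(s).
Then LEFT JOIN `sales z` on ref_id: each of those 1 rows is kept; rows whose y.ref_id has no match in z get NULL for z's columns.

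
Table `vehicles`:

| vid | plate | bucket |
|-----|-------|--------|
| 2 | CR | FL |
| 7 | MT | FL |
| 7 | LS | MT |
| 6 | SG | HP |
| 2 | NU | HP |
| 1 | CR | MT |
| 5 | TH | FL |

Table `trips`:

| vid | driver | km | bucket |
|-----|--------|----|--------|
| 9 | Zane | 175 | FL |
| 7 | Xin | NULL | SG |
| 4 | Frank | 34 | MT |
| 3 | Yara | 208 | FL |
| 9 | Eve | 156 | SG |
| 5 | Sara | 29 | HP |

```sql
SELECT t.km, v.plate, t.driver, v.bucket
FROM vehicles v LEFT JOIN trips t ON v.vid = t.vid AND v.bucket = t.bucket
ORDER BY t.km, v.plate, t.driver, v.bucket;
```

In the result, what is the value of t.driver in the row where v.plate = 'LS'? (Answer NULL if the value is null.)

LEFT JOIN keeps every row from `vehicles`; unmatched rows get NULL for `trips`'s columns.
Matching on v.vid = t.vid AND v.bucket = t.bucket.
- vid=2, bucket=FL: no t row matches, row kept with t columns NULL.
- vid=7, bucket=FL: no t row matches, row kept with t columns NULL.
- vid=7, bucket=MT: no t row matches, row kept with t columns NULL.
- vid=6, bucket=HP: no t row matches, row kept with t columns NULL.
- vid=2, bucket=HP: no t row matches, row kept with t columns NULL.
- vid=1, bucket=MT: no t row matches, row kept with t columns NULL.
- vid=5, bucket=FL: no t row matches, row kept with t columns NULL.

NULL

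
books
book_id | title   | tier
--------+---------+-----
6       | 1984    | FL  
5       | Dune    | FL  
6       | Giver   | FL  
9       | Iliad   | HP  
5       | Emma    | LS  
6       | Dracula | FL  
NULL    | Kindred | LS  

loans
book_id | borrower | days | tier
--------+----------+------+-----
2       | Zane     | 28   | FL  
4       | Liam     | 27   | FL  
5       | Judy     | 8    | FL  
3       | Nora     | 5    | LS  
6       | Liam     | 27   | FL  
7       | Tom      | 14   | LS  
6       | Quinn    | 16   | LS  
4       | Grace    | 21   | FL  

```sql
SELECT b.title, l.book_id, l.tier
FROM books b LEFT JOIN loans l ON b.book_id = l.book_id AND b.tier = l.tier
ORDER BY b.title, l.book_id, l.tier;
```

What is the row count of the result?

LEFT JOIN keeps every row from `books`; unmatched rows get NULL for `loans`'s columns.
Matching on b.book_id = l.book_id AND b.tier = l.tier. A NULL in a compared column never satisfies the condition.
Matched pairs: 4; unmatched b rows kept: 3.
Total: 4 matched + 3 padded = 7 rows.

7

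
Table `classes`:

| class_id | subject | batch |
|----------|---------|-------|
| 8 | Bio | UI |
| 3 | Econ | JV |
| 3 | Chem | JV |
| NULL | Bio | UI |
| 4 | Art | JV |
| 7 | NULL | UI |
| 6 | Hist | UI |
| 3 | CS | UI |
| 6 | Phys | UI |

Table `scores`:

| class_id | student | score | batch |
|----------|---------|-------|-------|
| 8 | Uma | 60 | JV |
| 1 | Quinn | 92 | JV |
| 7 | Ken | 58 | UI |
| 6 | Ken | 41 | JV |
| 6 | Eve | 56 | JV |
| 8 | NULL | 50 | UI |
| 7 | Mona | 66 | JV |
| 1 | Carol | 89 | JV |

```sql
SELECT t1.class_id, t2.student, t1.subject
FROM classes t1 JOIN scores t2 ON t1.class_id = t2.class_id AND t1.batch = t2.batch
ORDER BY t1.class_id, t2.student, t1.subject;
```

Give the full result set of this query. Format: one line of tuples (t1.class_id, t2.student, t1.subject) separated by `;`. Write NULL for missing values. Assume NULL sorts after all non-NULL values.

(7, Ken, NULL); (8, NULL, Bio)

INNER JOIN keeps only pairs where the ON condition holds.
Matching on t1.class_id = t2.class_id AND t1.batch = t2.batch. A NULL in a compared column never satisfies the condition.
- t1[0] class_id=8, batch=UI → 1 match(es) in t2 → 1 row(s).
- t1[1] class_id=3, batch=JV → no match; dropped.
- t1[2] class_id=3, batch=JV → no match; dropped.
- t1[3] class_id=NULL, batch=UI → no match; dropped.
- t1[4] class_id=4, batch=JV → no match; dropped.
- t1[5] class_id=7, batch=UI → 1 match(es) in t2 → 1 row(s).
- t1[6] class_id=6, batch=UI → no match; dropped.
- t1[7] class_id=3, batch=UI → no match; dropped.
- t1[8] class_id=6, batch=UI → no match; dropped.
After projecting and ordering:
t1.class_id | t2.student | t1.subject
7 | Ken | NULL
8 | NULL | Bio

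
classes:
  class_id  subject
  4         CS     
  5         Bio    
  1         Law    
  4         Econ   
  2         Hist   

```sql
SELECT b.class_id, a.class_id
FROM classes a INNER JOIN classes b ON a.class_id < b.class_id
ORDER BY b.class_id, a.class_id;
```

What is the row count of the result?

9

INNER JOIN keeps only pairs where the ON condition holds.
Matching on a.class_id < b.class_id.
- a row (class_id=4): matches 1 b row(s) → 1 output row(s).
- a row (class_id=5): no match → dropped.
- a row (class_id=1): matches 4 b row(s) → 4 output row(s).
- a row (class_id=4): matches 1 b row(s) → 1 output row(s).
- a row (class_id=2): matches 3 b row(s) → 3 output row(s).
Total: 9 rows.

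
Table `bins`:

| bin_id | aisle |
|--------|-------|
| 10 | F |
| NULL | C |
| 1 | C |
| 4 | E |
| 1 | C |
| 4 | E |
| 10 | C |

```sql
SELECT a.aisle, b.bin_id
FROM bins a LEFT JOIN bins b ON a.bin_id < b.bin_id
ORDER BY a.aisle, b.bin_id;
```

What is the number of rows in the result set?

LEFT JOIN keeps every row from `bins a`; unmatched rows get NULL for `bins b`'s columns.
Matching on a.bin_id < b.bin_id. A NULL in a compared column never satisfies the condition.
Matched pairs: 12; unmatched a rows kept: 3.
Total: 12 matched + 3 padded = 15 rows.

15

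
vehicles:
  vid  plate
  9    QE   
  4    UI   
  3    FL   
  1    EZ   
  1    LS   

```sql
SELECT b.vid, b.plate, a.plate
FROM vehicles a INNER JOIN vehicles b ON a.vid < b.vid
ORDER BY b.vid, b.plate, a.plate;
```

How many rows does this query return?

INNER JOIN keeps only pairs where the ON condition holds.
Matching on a.vid < b.vid.
- a (vid=9) has no partner → excluded.
- a (vid=4) pairs with 1 row(s) of b.
- a (vid=3) pairs with 2 row(s) of b.
- a (vid=1) pairs with 3 row(s) of b.
- a (vid=1) pairs with 3 row(s) of b.
Total: 9 rows.

9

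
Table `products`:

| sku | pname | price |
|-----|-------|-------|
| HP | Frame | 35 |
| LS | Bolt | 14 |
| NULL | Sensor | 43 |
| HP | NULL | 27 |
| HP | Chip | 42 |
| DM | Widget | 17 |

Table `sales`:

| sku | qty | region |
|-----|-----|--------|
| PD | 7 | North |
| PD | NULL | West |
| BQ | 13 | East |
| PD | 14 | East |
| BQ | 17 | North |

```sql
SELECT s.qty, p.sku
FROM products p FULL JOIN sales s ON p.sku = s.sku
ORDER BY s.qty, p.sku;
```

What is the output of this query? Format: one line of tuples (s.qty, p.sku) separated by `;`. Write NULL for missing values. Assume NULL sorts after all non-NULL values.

(7, NULL); (13, NULL); (14, NULL); (17, NULL); (NULL, DM); (NULL, HP); (NULL, HP); (NULL, HP); (NULL, LS); (NULL, NULL); (NULL, NULL)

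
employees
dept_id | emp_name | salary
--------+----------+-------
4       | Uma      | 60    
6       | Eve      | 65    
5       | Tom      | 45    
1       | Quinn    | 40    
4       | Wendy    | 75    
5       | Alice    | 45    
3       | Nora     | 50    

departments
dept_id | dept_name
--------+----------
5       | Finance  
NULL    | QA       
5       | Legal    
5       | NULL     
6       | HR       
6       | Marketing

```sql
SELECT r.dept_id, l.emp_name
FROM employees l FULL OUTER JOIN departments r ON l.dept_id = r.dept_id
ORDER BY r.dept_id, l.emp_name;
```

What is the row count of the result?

FULL OUTER JOIN keeps every row from both sides; unmatched rows get NULL for the other side's columns.
Matching on l.dept_id = r.dept_id. A NULL in a compared column never satisfies the condition.
- l row (dept_id=4): no match → kept, r columns NULL.
- l row (dept_id=6): matches 2 r row(s) → 2 output row(s).
- l row (dept_id=5): matches 3 r row(s) → 3 output row(s).
- l row (dept_id=1): no match → kept, r columns NULL.
- l row (dept_id=4): no match → kept, r columns NULL.
- l row (dept_id=5): matches 3 r row(s) → 3 output row(s).
- l row (dept_id=3): no match → kept, r columns NULL.
- plus 1 unmatched r row(s), each kept with NULL l columns.
Total: 8 matched + 5 padded = 13 rows.

13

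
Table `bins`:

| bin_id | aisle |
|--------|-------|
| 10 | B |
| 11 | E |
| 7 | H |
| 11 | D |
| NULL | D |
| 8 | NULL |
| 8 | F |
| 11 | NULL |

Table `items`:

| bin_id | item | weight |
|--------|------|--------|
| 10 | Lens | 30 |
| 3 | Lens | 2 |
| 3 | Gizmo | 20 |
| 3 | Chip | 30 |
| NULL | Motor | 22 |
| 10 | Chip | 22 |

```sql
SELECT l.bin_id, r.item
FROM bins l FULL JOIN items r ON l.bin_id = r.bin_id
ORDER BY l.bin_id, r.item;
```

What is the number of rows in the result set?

13

FULL OUTER JOIN keeps every row from both sides; unmatched rows get NULL for the other side's columns.
Matching on l.bin_id = r.bin_id. A NULL in a compared column never satisfies the condition.
- bin_id=10: 2 matching r row(s), so 2 row(s) emitted.
- bin_id=11: no r row matches, row kept with r columns NULL.
- bin_id=7: no r row matches, row kept with r columns NULL.
- bin_id=11: no r row matches, row kept with r columns NULL.
- bin_id=NULL: no r row matches, row kept with r columns NULL.
- bin_id=8: no r row matches, row kept with r columns NULL.
- bin_id=8: no r row matches, row kept with r columns NULL.
- bin_id=11: no r row matches, row kept with r columns NULL.
- plus 4 unmatched r row(s), each kept with NULL l columns.
Total: 2 matched + 11 padded = 13 rows.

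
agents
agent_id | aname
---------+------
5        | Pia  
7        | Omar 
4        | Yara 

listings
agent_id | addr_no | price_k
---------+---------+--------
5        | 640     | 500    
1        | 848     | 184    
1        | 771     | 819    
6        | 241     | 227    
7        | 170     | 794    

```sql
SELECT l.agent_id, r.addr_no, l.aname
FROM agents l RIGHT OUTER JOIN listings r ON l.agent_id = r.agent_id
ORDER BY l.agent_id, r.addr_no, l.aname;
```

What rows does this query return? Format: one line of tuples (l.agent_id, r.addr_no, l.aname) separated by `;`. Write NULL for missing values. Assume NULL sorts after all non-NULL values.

(5, 640, Pia); (7, 170, Omar); (NULL, 241, NULL); (NULL, 771, NULL); (NULL, 848, NULL)

RIGHT JOIN keeps every row from `listings`; unmatched rows get NULL for `agents`'s columns.
Matching on l.agent_id = r.agent_id.
Matched pairs: 2; unmatched r rows kept: 3.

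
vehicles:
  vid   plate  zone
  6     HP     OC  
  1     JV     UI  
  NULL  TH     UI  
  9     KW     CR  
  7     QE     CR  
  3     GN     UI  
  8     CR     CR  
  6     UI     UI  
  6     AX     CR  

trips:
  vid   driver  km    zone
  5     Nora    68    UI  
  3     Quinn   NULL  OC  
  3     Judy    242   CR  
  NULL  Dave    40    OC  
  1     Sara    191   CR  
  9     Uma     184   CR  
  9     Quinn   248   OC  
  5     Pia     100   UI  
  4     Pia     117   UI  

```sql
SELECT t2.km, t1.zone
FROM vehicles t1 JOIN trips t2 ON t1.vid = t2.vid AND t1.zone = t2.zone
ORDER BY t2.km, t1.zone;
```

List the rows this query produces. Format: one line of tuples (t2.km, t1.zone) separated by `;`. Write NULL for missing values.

(184, CR)

INNER JOIN keeps only pairs where the ON condition holds.
Matching on t1.vid = t2.vid AND t1.zone = t2.zone. A NULL in a compared column never satisfies the condition.
- vid=6, zone=OC: no matching t2 row, dropped.
- vid=1, zone=UI: no matching t2 row, dropped.
- vid=NULL, zone=UI: no matching t2 row, dropped.
- vid=9, zone=CR: 1 matching t2 row(s), so 1 row(s) emitted.
- vid=7, zone=CR: no matching t2 row, dropped.
- vid=3, zone=UI: no matching t2 row, dropped.
- vid=8, zone=CR: no matching t2 row, dropped.
- vid=6, zone=UI: no matching t2 row, dropped.
- vid=6, zone=CR: no matching t2 row, dropped.
After projecting and ordering:
t2.km | t1.zone
184 | CR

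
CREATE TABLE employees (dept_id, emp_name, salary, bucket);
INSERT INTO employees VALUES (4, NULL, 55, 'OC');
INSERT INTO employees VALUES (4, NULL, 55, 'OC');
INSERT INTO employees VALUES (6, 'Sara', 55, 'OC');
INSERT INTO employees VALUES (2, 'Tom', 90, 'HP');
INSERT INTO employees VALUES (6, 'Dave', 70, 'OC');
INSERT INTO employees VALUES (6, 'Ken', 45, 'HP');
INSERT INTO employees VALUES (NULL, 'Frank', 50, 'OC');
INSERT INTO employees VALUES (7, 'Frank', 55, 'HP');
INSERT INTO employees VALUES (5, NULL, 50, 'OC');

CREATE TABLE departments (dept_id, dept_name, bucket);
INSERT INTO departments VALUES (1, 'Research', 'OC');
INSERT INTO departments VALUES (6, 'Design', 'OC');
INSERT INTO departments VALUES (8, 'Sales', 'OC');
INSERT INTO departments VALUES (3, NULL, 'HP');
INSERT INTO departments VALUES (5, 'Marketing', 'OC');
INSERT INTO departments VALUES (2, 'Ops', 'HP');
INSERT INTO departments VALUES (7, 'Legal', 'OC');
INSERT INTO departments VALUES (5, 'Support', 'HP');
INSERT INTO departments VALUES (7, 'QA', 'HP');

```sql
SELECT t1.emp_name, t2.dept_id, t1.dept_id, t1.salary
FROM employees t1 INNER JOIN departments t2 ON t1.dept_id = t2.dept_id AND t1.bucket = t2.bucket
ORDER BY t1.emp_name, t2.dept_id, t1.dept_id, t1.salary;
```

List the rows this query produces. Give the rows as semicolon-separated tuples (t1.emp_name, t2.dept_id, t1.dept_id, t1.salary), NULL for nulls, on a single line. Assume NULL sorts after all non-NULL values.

(Dave, 6, 6, 70); (Frank, 7, 7, 55); (Sara, 6, 6, 55); (Tom, 2, 2, 90); (NULL, 5, 5, 50)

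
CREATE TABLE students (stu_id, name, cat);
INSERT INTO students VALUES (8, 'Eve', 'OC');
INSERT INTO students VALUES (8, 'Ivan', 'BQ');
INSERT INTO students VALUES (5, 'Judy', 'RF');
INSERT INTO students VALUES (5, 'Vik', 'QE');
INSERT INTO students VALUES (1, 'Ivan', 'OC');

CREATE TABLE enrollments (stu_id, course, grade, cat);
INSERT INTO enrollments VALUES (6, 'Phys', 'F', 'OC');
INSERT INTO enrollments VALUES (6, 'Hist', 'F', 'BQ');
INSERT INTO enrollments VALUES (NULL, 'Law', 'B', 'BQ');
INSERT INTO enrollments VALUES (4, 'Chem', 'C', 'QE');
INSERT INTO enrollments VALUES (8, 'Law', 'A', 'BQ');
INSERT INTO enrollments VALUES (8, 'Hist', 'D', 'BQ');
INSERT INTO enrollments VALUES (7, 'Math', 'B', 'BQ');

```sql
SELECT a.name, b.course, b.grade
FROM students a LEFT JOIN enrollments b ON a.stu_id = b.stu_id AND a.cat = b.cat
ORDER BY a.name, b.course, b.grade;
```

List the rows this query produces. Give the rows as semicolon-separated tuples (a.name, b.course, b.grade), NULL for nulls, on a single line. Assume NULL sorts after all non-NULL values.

(Eve, NULL, NULL); (Ivan, Hist, D); (Ivan, Law, A); (Ivan, NULL, NULL); (Judy, NULL, NULL); (Vik, NULL, NULL)

LEFT JOIN keeps every row from `students`; unmatched rows get NULL for `enrollments`'s columns.
Matching on a.stu_id = b.stu_id AND a.cat = b.cat. A NULL in a compared column never satisfies the condition.
- stu_id=8, cat=OC: no b row matches, row kept with b columns NULL.
- stu_id=8, cat=BQ: 2 matching b row(s), so 2 row(s) emitted.
- stu_id=5, cat=RF: no b row matches, row kept with b columns NULL.
- stu_id=5, cat=QE: no b row matches, row kept with b columns NULL.
- stu_id=1, cat=OC: no b row matches, row kept with b columns NULL.
After projecting and ordering:
a.name | b.course | b.grade
Eve | NULL | NULL
Ivan | Hist | D
Ivan | Law | A
Ivan | NULL | NULL
Judy | NULL | NULL
Vik | NULL | NULL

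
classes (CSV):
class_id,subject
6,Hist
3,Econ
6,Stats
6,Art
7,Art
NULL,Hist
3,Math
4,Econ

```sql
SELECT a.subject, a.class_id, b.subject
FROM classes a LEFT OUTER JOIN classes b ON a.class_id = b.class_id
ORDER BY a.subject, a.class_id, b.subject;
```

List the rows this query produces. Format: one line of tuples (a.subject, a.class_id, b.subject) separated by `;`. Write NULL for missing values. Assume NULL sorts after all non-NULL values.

(Art, 6, Art); (Art, 6, Hist); (Art, 6, Stats); (Art, 7, Art); (Econ, 3, Econ); (Econ, 3, Math); (Econ, 4, Econ); (Hist, 6, Art); (Hist, 6, Hist); (Hist, 6, Stats); (Hist, NULL, NULL); (Math, 3, Econ); (Math, 3, Math); (Stats, 6, Art); (Stats, 6, Hist); (Stats, 6, Stats)

LEFT JOIN keeps every row from `classes a`; unmatched rows get NULL for `classes b`'s columns.
Matching on a.class_id = b.class_id. A NULL in a compared column never satisfies the condition.
Matched pairs: 15; unmatched a rows kept: 1.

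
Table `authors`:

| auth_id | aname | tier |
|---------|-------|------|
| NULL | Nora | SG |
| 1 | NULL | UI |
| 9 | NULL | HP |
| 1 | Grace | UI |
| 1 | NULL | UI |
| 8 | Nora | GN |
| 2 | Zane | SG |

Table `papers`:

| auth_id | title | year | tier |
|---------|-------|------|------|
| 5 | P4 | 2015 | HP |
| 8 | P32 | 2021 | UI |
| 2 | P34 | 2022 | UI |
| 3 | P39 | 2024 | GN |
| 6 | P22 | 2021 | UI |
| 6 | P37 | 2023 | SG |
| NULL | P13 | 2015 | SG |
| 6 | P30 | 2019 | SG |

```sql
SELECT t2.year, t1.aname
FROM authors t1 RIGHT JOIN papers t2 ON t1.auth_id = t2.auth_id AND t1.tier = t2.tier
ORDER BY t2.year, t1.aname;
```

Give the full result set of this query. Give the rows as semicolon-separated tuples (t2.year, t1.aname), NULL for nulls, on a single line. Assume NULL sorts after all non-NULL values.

RIGHT JOIN keeps every row from `papers`; unmatched rows get NULL for `authors`'s columns.
Matching on t1.auth_id = t2.auth_id AND t1.tier = t2.tier. A NULL in a compared column never satisfies the condition.
- t1[0] auth_id=NULL, tier=SG → no match.
- t1[1] auth_id=1, tier=UI → no match.
- t1[2] auth_id=9, tier=HP → no match.
- t1[3] auth_id=1, tier=UI → no match.
- t1[4] auth_id=1, tier=UI → no match.
- t1[5] auth_id=8, tier=GN → no match.
- t1[6] auth_id=2, tier=SG → no match.
- 8 row(s) from t2 found no t1 partner → padded with NULL.
After projecting and ordering:
t2.year | t1.aname
2015 | NULL
2015 | NULL
2019 | NULL
2021 | NULL
2021 | NULL
2022 | NULL
2023 | NULL
2024 | NULL

(2015, NULL); (2015, NULL); (2019, NULL); (2021, NULL); (2021, NULL); (2022, NULL); (2023, NULL); (2024, NULL)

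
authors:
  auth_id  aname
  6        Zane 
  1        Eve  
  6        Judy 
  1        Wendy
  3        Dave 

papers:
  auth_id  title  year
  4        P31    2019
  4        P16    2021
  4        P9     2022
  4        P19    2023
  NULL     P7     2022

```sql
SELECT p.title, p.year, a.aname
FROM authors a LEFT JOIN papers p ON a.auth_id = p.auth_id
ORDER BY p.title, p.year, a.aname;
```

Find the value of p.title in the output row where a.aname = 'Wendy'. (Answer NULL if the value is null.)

LEFT JOIN keeps every row from `authors`; unmatched rows get NULL for `papers`'s columns.
Matching on a.auth_id = p.auth_id. A NULL in a compared column never satisfies the condition.
Matched pairs: 0; unmatched a rows kept: 5.

NULL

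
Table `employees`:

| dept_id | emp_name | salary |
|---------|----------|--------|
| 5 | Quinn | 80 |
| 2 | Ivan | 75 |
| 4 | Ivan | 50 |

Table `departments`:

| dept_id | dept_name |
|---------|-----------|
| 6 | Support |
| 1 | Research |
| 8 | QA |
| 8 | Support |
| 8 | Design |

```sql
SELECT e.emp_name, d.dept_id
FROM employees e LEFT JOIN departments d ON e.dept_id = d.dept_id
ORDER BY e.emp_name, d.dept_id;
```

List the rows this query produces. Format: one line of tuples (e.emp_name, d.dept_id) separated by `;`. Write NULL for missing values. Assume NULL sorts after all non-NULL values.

LEFT JOIN keeps every row from `employees`; unmatched rows get NULL for `departments`'s columns.
Matching on e.dept_id = d.dept_id.
- e (dept_id=5) has no partner → padded with NULL.
- e (dept_id=2) has no partner → padded with NULL.
- e (dept_id=4) has no partner → padded with NULL.
After projecting and ordering:
e.emp_name | d.dept_id
Ivan | NULL
Ivan | NULL
Quinn | NULL

(Ivan, NULL); (Ivan, NULL); (Quinn, NULL)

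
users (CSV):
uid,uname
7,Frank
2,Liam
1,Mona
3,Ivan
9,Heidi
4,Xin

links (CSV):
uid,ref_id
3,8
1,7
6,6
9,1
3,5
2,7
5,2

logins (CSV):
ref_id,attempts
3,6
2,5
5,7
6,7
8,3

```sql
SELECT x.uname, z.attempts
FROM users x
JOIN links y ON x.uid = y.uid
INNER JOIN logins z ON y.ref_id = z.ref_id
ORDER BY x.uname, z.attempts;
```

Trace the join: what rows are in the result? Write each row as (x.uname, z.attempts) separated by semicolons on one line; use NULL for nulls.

(Ivan, 3); (Ivan, 7)

Step 1 — x INNER JOIN y on uid → 5 row(s).
Then INNER JOIN `logins z` on ref_id: keep only rows whose y.ref_id appears in z.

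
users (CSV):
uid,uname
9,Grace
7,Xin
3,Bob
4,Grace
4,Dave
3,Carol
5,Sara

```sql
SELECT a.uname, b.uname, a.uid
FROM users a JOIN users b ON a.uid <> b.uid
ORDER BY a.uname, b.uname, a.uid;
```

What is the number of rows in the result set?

INNER JOIN keeps only pairs where the ON condition holds.
Matching on a.uid <> b.uid.
- uid=9: 6 matching b row(s), so 6 row(s) emitted.
- uid=7: 6 matching b row(s), so 6 row(s) emitted.
- uid=3: 5 matching b row(s), so 5 row(s) emitted.
- uid=4: 5 matching b row(s), so 5 row(s) emitted.
- uid=4: 5 matching b row(s), so 5 row(s) emitted.
- uid=3: 5 matching b row(s), so 5 row(s) emitted.
- uid=5: 6 matching b row(s), so 6 row(s) emitted.
Total: 38 rows.

38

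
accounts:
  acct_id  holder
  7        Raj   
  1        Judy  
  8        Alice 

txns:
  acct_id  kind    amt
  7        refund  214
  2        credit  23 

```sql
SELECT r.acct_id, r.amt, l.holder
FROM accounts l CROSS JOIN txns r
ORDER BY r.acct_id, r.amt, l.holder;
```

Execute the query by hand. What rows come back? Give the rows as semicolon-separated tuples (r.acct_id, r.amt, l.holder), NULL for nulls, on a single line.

CROSS JOIN pairs every row of `accounts` with every row of `txns`: 3 × 2 = 6 rows.

(2, 23, Alice); (2, 23, Judy); (2, 23, Raj); (7, 214, Alice); (7, 214, Judy); (7, 214, Raj)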